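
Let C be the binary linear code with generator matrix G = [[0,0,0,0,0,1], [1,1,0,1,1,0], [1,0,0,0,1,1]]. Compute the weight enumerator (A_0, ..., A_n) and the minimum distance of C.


Weight distribution: A_0 = 1, A_1 = 1, A_2 = 2, A_3 = 2, A_4 = 1, A_5 = 1. Minimum distance d = 1.

Enumerate all 2^3 = 8 messages m ∈ F_2^3.
For each, compute codeword c = mG in F_2^6, then tally its weight.
  m = 000 → c = 000000, weight = 0.
  m = 100 → c = 000001, weight = 1.
  m = 010 → c = 110110, weight = 4.
  m = 110 → c = 110111, weight = 5.
  m = 001 → c = 100011, weight = 3.
  m = 101 → c = 100010, weight = 2.
  m = 011 → c = 010101, weight = 3.
  m = 111 → c = 010100, weight = 2.
Tally weights:
  weight 0: 1 codewords.
  weight 1: 1 codewords.
  weight 2: 2 codewords.
  weight 3: 2 codewords.
  weight 4: 1 codewords.
  weight 5: 1 codewords.
Minimum distance d = smallest w > 0 with A_w > 0 = 1.
Sanity: Σ A_w = 8 = 2^3 = 8 ✓.


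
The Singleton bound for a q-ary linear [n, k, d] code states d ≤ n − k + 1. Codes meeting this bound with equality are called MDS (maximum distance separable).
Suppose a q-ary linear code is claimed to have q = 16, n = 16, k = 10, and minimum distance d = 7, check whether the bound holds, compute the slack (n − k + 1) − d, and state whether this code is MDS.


Singleton RHS = n − k + 1 = 7, slack = 0, bound satisfied, MDS.

Singleton bound: d ≤ n − k + 1.
Here n = 16, k = 10, so n − k + 1 = 7.
Given d = 7, check d ≤ 7: YES.
Slack = (n − k + 1) − d = 0.
The code is MDS (slack = 0).
Description: the claimed parameters are [16, 10, 7]_16; such a code would be MDS (meets Singleton bound).


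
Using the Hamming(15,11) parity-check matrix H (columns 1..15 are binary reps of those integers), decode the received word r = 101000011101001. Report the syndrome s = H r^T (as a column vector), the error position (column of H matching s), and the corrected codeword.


s = (1, 0, 1, 0)^T, error position = 10, corrected codeword c = 101000011001001

Compute s = H r^T mod 2 one row at a time:
  s_1 = 1 + 1 + 1 + 0 + 1 + 0 + 0 + 1 = 5 ≡ 1 (mod 2).
  s_2 = 0 + 0 + 0 + 0 + 1 + 0 + 0 + 1 = 2 ≡ 0 (mod 2).
  s_3 = 0 + 1 + 0 + 0 + 1 + 0 + 0 + 1 = 3 ≡ 1 (mod 2).
  s_4 = 1 + 1 + 0 + 0 + 1 + 0 + 0 + 1 = 4 ≡ 0 (mod 2).
s = (1, 0, 1, 0)^T — this equals column 10 of H (binary 1010), so error is at position 10.
Correct: flip bit 10 of r = 101000011101001 to get c = 101000011001001.


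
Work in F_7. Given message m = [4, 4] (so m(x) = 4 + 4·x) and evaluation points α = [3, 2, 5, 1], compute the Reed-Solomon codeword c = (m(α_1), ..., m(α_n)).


c = [2, 5, 3, 1]

Message polynomial: m(x) = 4 + 4·x (mod 7).
For each evaluation point α_i, compute m(α_i) mod 7:
  α_1 = 3: Horner steps 4 → 2, so m(3) = 2.
  α_2 = 2: Horner steps 4 → 5, so m(2) = 5.
  α_3 = 5: Horner steps 4 → 3, so m(5) = 3.
  α_4 = 1: Horner steps 4 → 1, so m(1) = 1.
Codeword c = [2, 5, 3, 1] ∈ F_7^4.


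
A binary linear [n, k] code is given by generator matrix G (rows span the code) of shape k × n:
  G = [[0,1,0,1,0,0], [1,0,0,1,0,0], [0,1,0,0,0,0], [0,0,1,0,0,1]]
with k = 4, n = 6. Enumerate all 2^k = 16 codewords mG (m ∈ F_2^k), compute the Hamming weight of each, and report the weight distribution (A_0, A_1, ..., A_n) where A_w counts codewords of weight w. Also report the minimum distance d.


Weight distribution: A_0 = 1, A_1 = 3, A_2 = 4, A_3 = 4, A_4 = 3, A_5 = 1. Minimum distance d = 1.

Enumerate all 2^4 = 16 messages m ∈ F_2^4.
For each, compute codeword c = mG in F_2^6, then tally its weight.
  m = 0000 → c = 000000, weight = 0.
  m = 1000 → c = 010100, weight = 2.
  m = 0100 → c = 100100, weight = 2.
  m = 1100 → c = 110000, weight = 2.
  m = 0010 → c = 010000, weight = 1.
  m = 1010 → c = 000100, weight = 1.
  m = 0110 → c = 110100, weight = 3.
  m = 1110 → c = 100000, weight = 1.
  m = 0001 → c = 001001, weight = 2.
  m = 1001 → c = 011101, weight = 4.
  m = 0101 → c = 101101, weight = 4.
  m = 1101 → c = 111001, weight = 4.
  m = 0011 → c = 011001, weight = 3.
  m = 1011 → c = 001101, weight = 3.
  m = 0111 → c = 111101, weight = 5.
  m = 1111 → c = 101001, weight = 3.
Tally weights:
  weight 0: 1 codewords.
  weight 1: 3 codewords.
  weight 2: 4 codewords.
  weight 3: 4 codewords.
  weight 4: 3 codewords.
  weight 5: 1 codewords.
Minimum distance d = smallest w > 0 with A_w > 0 = 1.
Sanity: Σ A_w = 16 = 2^4 = 16 ✓.


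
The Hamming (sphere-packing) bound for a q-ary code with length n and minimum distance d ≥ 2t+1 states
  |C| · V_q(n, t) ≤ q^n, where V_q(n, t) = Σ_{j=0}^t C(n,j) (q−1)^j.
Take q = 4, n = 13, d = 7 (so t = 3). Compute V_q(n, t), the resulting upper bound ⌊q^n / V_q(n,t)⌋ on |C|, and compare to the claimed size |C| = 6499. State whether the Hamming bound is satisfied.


V_q(n, t) = 8464, q^n = 67108864, Hamming bound = 7928, |C| = 6499 ≤ bound (satisfied).

Step 1: Compute V_q(n, t) = Σ_{j=0}^3 C(n, j) (q−1)^j.
  j = 0: C(13,0)·(3)^0 = 1·1 = 1.
  j = 1: C(13,1)·(3)^1 = 13·3 = 39.
  j = 2: C(13,2)·(3)^2 = 78·9 = 702.
  j = 3: C(13,3)·(3)^3 = 286·27 = 7722.
  V_q(n, t) = 1 + 39 + 702 + 7722 = 8464.
Step 2: q^n = 4^13 = 67108864.
Step 3: Hamming bound ⌊q^n / V_q(n,t)⌋ = ⌊67108864/8464⌋ = 7928.
Step 4: Compare |C| = 6499 to 7928: satisfied.
The claimed |C| lies below the Hamming bound.


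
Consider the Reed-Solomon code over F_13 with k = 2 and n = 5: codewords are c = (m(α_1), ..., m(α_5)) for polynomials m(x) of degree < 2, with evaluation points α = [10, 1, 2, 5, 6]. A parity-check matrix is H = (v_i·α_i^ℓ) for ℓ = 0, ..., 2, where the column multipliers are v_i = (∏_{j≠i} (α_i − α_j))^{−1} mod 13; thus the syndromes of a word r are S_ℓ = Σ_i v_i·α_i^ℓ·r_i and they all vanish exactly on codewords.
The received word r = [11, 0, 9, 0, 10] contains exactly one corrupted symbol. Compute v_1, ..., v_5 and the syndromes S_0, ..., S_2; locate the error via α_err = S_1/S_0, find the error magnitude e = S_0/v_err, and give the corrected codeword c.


S = (6, 6, 6), error at position 2, error magnitude e = 1, c = [11, 12, 9, 0, 10].

Step 1: column multipliers v_i = (∏_{j≠i}(α_i − α_j))^{−1} mod 13.
  i = 1 (α = 10): (10−1)(10−2)(10−5)(10−6) = 9·8·5·4 = 1440 ≡ 10, so v_1 = 10^{−1} = 4 (mod 13).
  i = 2 (α = 1): (1−10)(1−2)(1−5)(1−6) = (−9)·(−1)·(−4)·(−5) = 180 ≡ 11, so v_2 = 11^{−1} = 6 (mod 13).
  i = 3 (α = 2): (2−10)(2−1)(2−5)(2−6) = (−8)·1·(−3)·(−4) = −96 ≡ 8, so v_3 = 8^{−1} = 5 (mod 13).
  i = 4 (α = 5): (5−10)(5−1)(5−2)(5−6) = (−5)·4·3·(−1) = 60 ≡ 8, so v_4 = 8^{−1} = 5 (mod 13).
  i = 5 (α = 6): (6−10)(6−1)(6−2)(6−5) = (−4)·5·4·1 = −80 ≡ 11, so v_5 = 11^{−1} = 6 (mod 13).
  v = [4, 6, 5, 5, 6].
Step 2: syndromes of r = [11, 0, 9, 0, 10] (all sums mod 13).
  S_0 = Σ v_i r_i = 4·11 + 6·0 + 5·9 + 5·0 + 6·10 = 149 ≡ 6.
  S_1 = Σ v_i α_i r_i = 4·10·11 + 6·1·0 + 5·2·9 + 5·5·0 + 6·6·10 = 890 ≡ 6.
  α_i^2 mod 13 = [9, 1, 4, 12, 10].
  S_2 = Σ v_i α_i^2 r_i = 4·9·11 + 6·1·0 + 5·4·9 + 5·12·0 + 6·10·10 = 1176 ≡ 6.
  S = (6, 6, 6) ≠ 0, so r is not a codeword (an error is present).
Step 3: locate the error. For a single error e at position i, S_ℓ = v_i·e·α_i^ℓ, so α_err = S_1/S_0.
  S_0^{−1} = 6^{−1} = 11 (mod 13), so α_err = 6·11 = 66 ≡ 1 = α_2. Error position i = 2.
  Consistency check: S_2/S_1 = 6·11 = 66 ≡ 1 = α_err ✓ (single-error assumption holds).
Step 4: error magnitude e = S_0/v_2 = S_0·∏_{j≠2}(α_2 − α_j) = 6·11 = 66 ≡ 1 (mod 13).
Step 5: correct position 2: c_2 = r_2 − e = 0 − 1 ≡ 12 (mod 13). Hence c = [11, 12, 9, 0, 10].
  Check: interpolating c through the α_i gives m(x) = 2 + 10·x (degree < 2) with m(α_i) = c_i for every i, so c is indeed a codeword.


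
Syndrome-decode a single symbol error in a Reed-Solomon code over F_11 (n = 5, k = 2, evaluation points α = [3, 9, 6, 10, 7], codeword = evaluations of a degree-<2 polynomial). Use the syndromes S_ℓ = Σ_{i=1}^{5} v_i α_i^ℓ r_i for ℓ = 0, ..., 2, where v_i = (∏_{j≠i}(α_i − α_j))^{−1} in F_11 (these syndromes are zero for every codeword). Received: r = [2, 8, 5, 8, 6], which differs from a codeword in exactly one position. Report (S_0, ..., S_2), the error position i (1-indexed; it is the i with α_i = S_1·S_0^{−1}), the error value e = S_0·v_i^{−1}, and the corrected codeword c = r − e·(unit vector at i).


S = (3, 8, 3), error at position 4, error magnitude e = 10, c = [2, 8, 5, 9, 6].

Step 1: column multipliers v_i = (∏_{j≠i}(α_i − α_j))^{−1} mod 11.
  i = 1 (α = 3): (3−9)(3−6)(3−10)(3−7) = (−6)·(−3)·(−7)·(−4) = 504 ≡ 9, so v_1 = 9^{−1} = 5 (mod 11).
  i = 2 (α = 9): (9−3)(9−6)(9−10)(9−7) = 6·3·(−1)·2 = −36 ≡ 8, so v_2 = 8^{−1} = 7 (mod 11).
  i = 3 (α = 6): (6−3)(6−9)(6−10)(6−7) = 3·(−3)·(−4)·(−1) = −36 ≡ 8, so v_3 = 8^{−1} = 7 (mod 11).
  i = 4 (α = 10): (10−3)(10−9)(10−6)(10−7) = 7·1·4·3 = 84 ≡ 7, so v_4 = 7^{−1} = 8 (mod 11).
  i = 5 (α = 7): (7−3)(7−9)(7−6)(7−10) = 4·(−2)·1·(−3) = 24 ≡ 2, so v_5 = 2^{−1} = 6 (mod 11).
  v = [5, 7, 7, 8, 6].
Step 2: syndromes of r = [2, 8, 5, 8, 6] (all sums mod 11).
  S_0 = Σ v_i r_i = 5·2 + 7·8 + 7·5 + 8·8 + 6·6 = 201 ≡ 3.
  S_1 = Σ v_i α_i r_i = 5·3·2 + 7·9·8 + 7·6·5 + 8·10·8 + 6·7·6 = 1636 ≡ 8.
  α_i^2 mod 11 = [9, 4, 3, 1, 5].
  S_2 = Σ v_i α_i^2 r_i = 5·9·2 + 7·4·8 + 7·3·5 + 8·1·8 + 6·5·6 = 663 ≡ 3.
  S = (3, 8, 3) ≠ 0, so r is not a codeword (an error is present).
Step 3: locate the error. For a single error e at position i, S_ℓ = v_i·e·α_i^ℓ, so α_err = S_1/S_0.
  S_0^{−1} = 3^{−1} = 4 (mod 11), so α_err = 8·4 = 32 ≡ 10 = α_4. Error position i = 4.
  Consistency check: S_2/S_1 = 3·7 = 21 ≡ 10 = α_err ✓ (single-error assumption holds).
Step 4: error magnitude e = S_0/v_4 = S_0·∏_{j≠4}(α_4 − α_j) = 3·7 = 21 ≡ 10 (mod 11).
Step 5: correct position 4: c_4 = r_4 − e = 8 − 10 ≡ 9 (mod 11). Hence c = [2, 8, 5, 9, 6].
  Check: interpolating c through the α_i gives m(x) = 10 + 1·x (degree < 2) with m(α_i) = c_i for every i, so c is indeed a codeword.


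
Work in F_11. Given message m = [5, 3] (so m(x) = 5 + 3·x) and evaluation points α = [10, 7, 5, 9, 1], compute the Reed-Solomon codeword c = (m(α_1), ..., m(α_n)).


c = [2, 4, 9, 10, 8]

Message polynomial: m(x) = 5 + 3·x (mod 11).
For each evaluation point α_i, compute m(α_i) mod 11:
  α_1 = 10: Horner steps 3 → 2, so m(10) = 2.
  α_2 = 7: Horner steps 3 → 4, so m(7) = 4.
  α_3 = 5: Horner steps 3 → 9, so m(5) = 9.
  α_4 = 9: Horner steps 3 → 10, so m(9) = 10.
  α_5 = 1: Horner steps 3 → 8, so m(1) = 8.
Codeword c = [2, 4, 9, 10, 8] ∈ F_11^5.


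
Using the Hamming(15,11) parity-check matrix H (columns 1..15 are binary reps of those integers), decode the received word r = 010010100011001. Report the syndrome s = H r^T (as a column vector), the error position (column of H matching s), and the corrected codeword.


s = (1, 0, 0, 0)^T, error position = 8, corrected codeword c = 010010110011001

Compute s = H r^T mod 2 one row at a time:
  s_1 = 0 + 0 + 0 + 1 + 1 + 0 + 0 + 1 = 3 ≡ 1 (mod 2).
  s_2 = 0 + 1 + 0 + 1 + 1 + 0 + 0 + 1 = 4 ≡ 0 (mod 2).
  s_3 = 1 + 0 + 0 + 1 + 0 + 1 + 0 + 1 = 4 ≡ 0 (mod 2).
  s_4 = 0 + 0 + 1 + 1 + 0 + 1 + 0 + 1 = 4 ≡ 0 (mod 2).
s = (1, 0, 0, 0)^T — this equals column 8 of H (binary 1000), so error is at position 8.
Correct: flip bit 8 of r = 010010100011001 to get c = 010010110011001.


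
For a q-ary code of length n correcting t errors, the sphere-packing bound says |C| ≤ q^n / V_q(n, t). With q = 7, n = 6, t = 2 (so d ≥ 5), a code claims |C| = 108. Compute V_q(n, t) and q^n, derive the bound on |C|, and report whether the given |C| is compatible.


V_q(n, t) = 577, q^n = 117649, Hamming bound = 203, |C| = 108 ≤ bound (satisfied).

Step 1: Compute V_q(n, t) = Σ_{j=0}^2 C(n, j) (q−1)^j.
  j = 0: C(6,0)·(6)^0 = 1·1 = 1.
  j = 1: C(6,1)·(6)^1 = 6·6 = 36.
  j = 2: C(6,2)·(6)^2 = 15·36 = 540.
  V_q(n, t) = 1 + 36 + 540 = 577.
Step 2: q^n = 7^6 = 117649.
Step 3: Hamming bound ⌊q^n / V_q(n,t)⌋ = ⌊117649/577⌋ = 203.
Step 4: Compare |C| = 108 to 203: satisfied.
The claimed |C| lies below the Hamming bound.


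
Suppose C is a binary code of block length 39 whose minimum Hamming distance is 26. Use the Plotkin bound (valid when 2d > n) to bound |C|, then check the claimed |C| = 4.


Plotkin bound M ≤ 4; given |C| = 4 ≤ bound (satisfied).

Check applicability: 2d = 52, n = 39.
2d − n = 13 > 0, so Plotkin applies.
Compute d/(2d−n) = 26/13 ≈ 2.0000.
⌊d/(2d−n)⌋ = 2.
Plotkin bound: M ≤ 2·2 = 4.
Given |C| = 4, check: satisfied.
This |C| is at the Plotkin bound.


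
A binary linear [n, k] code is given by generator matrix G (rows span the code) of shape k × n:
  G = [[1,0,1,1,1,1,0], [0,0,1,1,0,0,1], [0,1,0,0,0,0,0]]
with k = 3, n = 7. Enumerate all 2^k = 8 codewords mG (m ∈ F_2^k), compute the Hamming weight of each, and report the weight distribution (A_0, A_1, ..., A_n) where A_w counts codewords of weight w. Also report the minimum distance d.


Weight distribution: A_0 = 1, A_1 = 1, A_3 = 1, A_4 = 2, A_5 = 2, A_6 = 1. Minimum distance d = 1.

Enumerate all 2^3 = 8 messages m ∈ F_2^3.
For each, compute codeword c = mG in F_2^7, then tally its weight.
  m = 000 → c = 0000000, weight = 0.
  m = 100 → c = 1011110, weight = 5.
  m = 010 → c = 0011001, weight = 3.
  m = 110 → c = 1000111, weight = 4.
  m = 001 → c = 0100000, weight = 1.
  m = 101 → c = 1111110, weight = 6.
  m = 011 → c = 0111001, weight = 4.
  m = 111 → c = 1100111, weight = 5.
Tally weights:
  weight 0: 1 codewords.
  weight 1: 1 codewords.
  weight 3: 1 codewords.
  weight 4: 2 codewords.
  weight 5: 2 codewords.
  weight 6: 1 codewords.
Minimum distance d = smallest w > 0 with A_w > 0 = 1.
Sanity: Σ A_w = 8 = 2^3 = 8 ✓.


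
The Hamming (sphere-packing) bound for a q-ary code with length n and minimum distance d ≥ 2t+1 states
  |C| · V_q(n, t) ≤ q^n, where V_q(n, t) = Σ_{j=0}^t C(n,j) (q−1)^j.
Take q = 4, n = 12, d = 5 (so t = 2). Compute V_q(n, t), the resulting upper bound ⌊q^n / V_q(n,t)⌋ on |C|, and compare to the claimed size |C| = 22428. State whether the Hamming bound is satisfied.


V_q(n, t) = 631, q^n = 16777216, Hamming bound = 26588, |C| = 22428 ≤ bound (satisfied).

Step 1: Compute V_q(n, t) = Σ_{j=0}^2 C(n, j) (q−1)^j.
  j = 0: C(12,0)·(3)^0 = 1·1 = 1.
  j = 1: C(12,1)·(3)^1 = 12·3 = 36.
  j = 2: C(12,2)·(3)^2 = 66·9 = 594.
  V_q(n, t) = 1 + 36 + 594 = 631.
Step 2: q^n = 4^12 = 16777216.
Step 3: Hamming bound ⌊q^n / V_q(n,t)⌋ = ⌊16777216/631⌋ = 26588.
Step 4: Compare |C| = 22428 to 26588: satisfied.
The claimed |C| lies below the Hamming bound.


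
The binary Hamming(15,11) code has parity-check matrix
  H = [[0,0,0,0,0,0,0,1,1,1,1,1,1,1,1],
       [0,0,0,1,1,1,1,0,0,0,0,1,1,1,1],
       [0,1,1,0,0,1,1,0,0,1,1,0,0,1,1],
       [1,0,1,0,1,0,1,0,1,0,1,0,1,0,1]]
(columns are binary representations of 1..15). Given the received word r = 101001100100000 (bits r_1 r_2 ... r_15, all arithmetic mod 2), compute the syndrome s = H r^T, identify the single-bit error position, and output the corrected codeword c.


s = (1, 0, 0, 1)^T, error position = 9, corrected codeword c = 101001101100000

Compute s = H r^T mod 2 one row at a time:
  s_1 = 0 + 0 + 1 + 0 + 0 + 0 + 0 + 0 = 1 ≡ 1 (mod 2).
  s_2 = 0 + 0 + 1 + 1 + 0 + 0 + 0 + 0 = 2 ≡ 0 (mod 2).
  s_3 = 0 + 1 + 1 + 1 + 1 + 0 + 0 + 0 = 4 ≡ 0 (mod 2).
  s_4 = 1 + 1 + 0 + 1 + 0 + 0 + 0 + 0 = 3 ≡ 1 (mod 2).
s = (1, 0, 0, 1)^T — this equals column 9 of H (binary 1001), so error is at position 9.
Correct: flip bit 9 of r = 101001100100000 to get c = 101001101100000.


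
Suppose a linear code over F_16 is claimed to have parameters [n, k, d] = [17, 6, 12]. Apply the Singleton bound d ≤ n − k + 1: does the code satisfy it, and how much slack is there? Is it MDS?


Singleton RHS = n − k + 1 = 12, slack = 0, bound satisfied, MDS.

Singleton bound: d ≤ n − k + 1.
Here n = 17, k = 6, so n − k + 1 = 12.
Given d = 12, check d ≤ 12: YES.
Slack = (n − k + 1) − d = 0.
The code is MDS (slack = 0).
Description: the claimed parameters are [17, 6, 12]_16; such a code would be MDS (meets Singleton bound).


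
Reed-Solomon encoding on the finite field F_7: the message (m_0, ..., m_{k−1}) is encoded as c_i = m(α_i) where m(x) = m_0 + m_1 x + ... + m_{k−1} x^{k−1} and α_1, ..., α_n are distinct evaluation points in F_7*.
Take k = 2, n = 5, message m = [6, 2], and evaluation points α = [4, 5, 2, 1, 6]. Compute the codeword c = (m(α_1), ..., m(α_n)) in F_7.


c = [0, 2, 3, 1, 4]

Message polynomial: m(x) = 6 + 2·x (mod 7).
For each evaluation point α_i, compute m(α_i) mod 7:
  α_1 = 4: Horner steps 2 → 0, so m(4) = 0.
  α_2 = 5: Horner steps 2 → 2, so m(5) = 2.
  α_3 = 2: Horner steps 2 → 3, so m(2) = 3.
  α_4 = 1: Horner steps 2 → 1, so m(1) = 1.
  α_5 = 6: Horner steps 2 → 4, so m(6) = 4.
Codeword c = [0, 2, 3, 1, 4] ∈ F_7^5.


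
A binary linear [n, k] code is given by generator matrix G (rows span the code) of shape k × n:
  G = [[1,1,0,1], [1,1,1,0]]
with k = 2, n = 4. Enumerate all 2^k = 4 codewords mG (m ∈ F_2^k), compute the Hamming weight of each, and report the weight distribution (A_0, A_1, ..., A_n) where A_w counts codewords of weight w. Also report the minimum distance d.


Weight distribution: A_0 = 1, A_2 = 1, A_3 = 2. Minimum distance d = 2.

Enumerate all 2^2 = 4 messages m ∈ F_2^2.
For each, compute codeword c = mG in F_2^4, then tally its weight.
  m = 00 → c = 0000, weight = 0.
  m = 10 → c = 1101, weight = 3.
  m = 01 → c = 1110, weight = 3.
  m = 11 → c = 0011, weight = 2.
Tally weights:
  weight 0: 1 codewords.
  weight 2: 1 codewords.
  weight 3: 2 codewords.
Minimum distance d = smallest w > 0 with A_w > 0 = 2.
Sanity: Σ A_w = 4 = 2^2 = 4 ✓.


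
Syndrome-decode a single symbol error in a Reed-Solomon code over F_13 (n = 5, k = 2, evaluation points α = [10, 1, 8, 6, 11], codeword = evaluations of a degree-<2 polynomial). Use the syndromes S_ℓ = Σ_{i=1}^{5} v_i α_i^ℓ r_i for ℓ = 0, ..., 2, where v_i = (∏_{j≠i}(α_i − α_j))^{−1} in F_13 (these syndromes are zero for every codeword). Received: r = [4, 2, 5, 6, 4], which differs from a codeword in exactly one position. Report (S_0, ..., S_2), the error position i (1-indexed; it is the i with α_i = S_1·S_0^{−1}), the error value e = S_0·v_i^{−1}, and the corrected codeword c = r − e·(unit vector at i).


S = (1, 11, 4), error at position 5, error magnitude e = 7, c = [4, 2, 5, 6, 10].

Step 1: column multipliers v_i = (∏_{j≠i}(α_i − α_j))^{−1} mod 13.
  i = 1 (α = 10): (10−1)(10−8)(10−6)(10−11) = 9·2·4·(−1) = −72 ≡ 6, so v_1 = 6^{−1} = 11 (mod 13).
  i = 2 (α = 1): (1−10)(1−8)(1−6)(1−11) = (−9)·(−7)·(−5)·(−10) = 3150 ≡ 4, so v_2 = 4^{−1} = 10 (mod 13).
  i = 3 (α = 8): (8−10)(8−1)(8−6)(8−11) = (−2)·7·2·(−3) = 84 ≡ 6, so v_3 = 6^{−1} = 11 (mod 13).
  i = 4 (α = 6): (6−10)(6−1)(6−8)(6−11) = (−4)·5·(−2)·(−5) = −200 ≡ 8, so v_4 = 8^{−1} = 5 (mod 13).
  i = 5 (α = 11): (11−10)(11−1)(11−8)(11−6) = 1·10·3·5 = 150 ≡ 7, so v_5 = 7^{−1} = 2 (mod 13).
  v = [11, 10, 11, 5, 2].
Step 2: syndromes of r = [4, 2, 5, 6, 4] (all sums mod 13).
  S_0 = Σ v_i r_i = 11·4 + 10·2 + 11·5 + 5·6 + 2·4 = 157 ≡ 1.
  S_1 = Σ v_i α_i r_i = 11·10·4 + 10·1·2 + 11·8·5 + 5·6·6 + 2·11·4 = 1168 ≡ 11.
  α_i^2 mod 13 = [9, 1, 12, 10, 4].
  S_2 = Σ v_i α_i^2 r_i = 11·9·4 + 10·1·2 + 11·12·5 + 5·10·6 + 2·4·4 = 1408 ≡ 4.
  S = (1, 11, 4) ≠ 0, so r is not a codeword (an error is present).
Step 3: locate the error. For a single error e at position i, S_ℓ = v_i·e·α_i^ℓ, so α_err = S_1/S_0.
  S_0^{−1} = 1^{−1} = 1 (mod 13), so α_err = 11·1 = 11 ≡ 11 = α_5. Error position i = 5.
  Consistency check: S_2/S_1 = 4·6 = 24 ≡ 11 = α_err ✓ (single-error assumption holds).
Step 4: error magnitude e = S_0/v_5 = S_0·∏_{j≠5}(α_5 − α_j) = 1·7 = 7 ≡ 7 (mod 13).
Step 5: correct position 5: c_5 = r_5 − e = 4 − 7 ≡ 10 (mod 13). Hence c = [4, 2, 5, 6, 10].
  Check: interpolating c through the α_i gives m(x) = 9 + 6·x (degree < 2) with m(α_i) = c_i for every i, so c is indeed a codeword.


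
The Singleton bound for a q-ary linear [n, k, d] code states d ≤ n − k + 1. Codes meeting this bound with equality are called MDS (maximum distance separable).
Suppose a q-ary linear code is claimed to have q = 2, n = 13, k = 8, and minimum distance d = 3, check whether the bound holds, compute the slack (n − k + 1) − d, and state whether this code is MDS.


Singleton RHS = n − k + 1 = 6, slack = 3, bound satisfied, not MDS.

Singleton bound: d ≤ n − k + 1.
Here n = 13, k = 8, so n − k + 1 = 6.
Given d = 3, check d ≤ 6: YES.
Slack = (n − k + 1) − d = 3.
The code is NOT MDS (slack = 3 > 0).
Description: the claimed parameters are [13, 8, 3]_2; such a code would be non-MDS.


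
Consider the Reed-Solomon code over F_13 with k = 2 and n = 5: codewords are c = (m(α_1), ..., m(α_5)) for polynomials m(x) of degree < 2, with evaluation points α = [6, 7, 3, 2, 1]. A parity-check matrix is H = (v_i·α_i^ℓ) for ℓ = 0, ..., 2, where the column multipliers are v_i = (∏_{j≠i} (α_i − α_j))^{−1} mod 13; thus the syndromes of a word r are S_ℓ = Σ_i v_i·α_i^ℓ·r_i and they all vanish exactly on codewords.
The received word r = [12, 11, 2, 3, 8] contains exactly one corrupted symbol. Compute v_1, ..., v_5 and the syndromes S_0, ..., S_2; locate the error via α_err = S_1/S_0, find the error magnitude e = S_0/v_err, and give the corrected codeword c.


S = (7, 7, 7), error at position 5, error magnitude e = 4, c = [12, 11, 2, 3, 4].

Step 1: column multipliers v_i = (∏_{j≠i}(α_i − α_j))^{−1} mod 13.
  i = 1 (α = 6): (6−7)(6−3)(6−2)(6−1) = (−1)·3·4·5 = −60 ≡ 5, so v_1 = 5^{−1} = 8 (mod 13).
  i = 2 (α = 7): (7−6)(7−3)(7−2)(7−1) = 1·4·5·6 = 120 ≡ 3, so v_2 = 3^{−1} = 9 (mod 13).
  i = 3 (α = 3): (3−6)(3−7)(3−2)(3−1) = (−3)·(−4)·1·2 = 24 ≡ 11, so v_3 = 11^{−1} = 6 (mod 13).
  i = 4 (α = 2): (2−6)(2−7)(2−3)(2−1) = (−4)·(−5)·(−1)·1 = −20 ≡ 6, so v_4 = 6^{−1} = 11 (mod 13).
  i = 5 (α = 1): (1−6)(1−7)(1−3)(1−2) = (−5)·(−6)·(−2)·(−1) = 60 ≡ 8, so v_5 = 8^{−1} = 5 (mod 13).
  v = [8, 9, 6, 11, 5].
Step 2: syndromes of r = [12, 11, 2, 3, 8] (all sums mod 13).
  S_0 = Σ v_i r_i = 8·12 + 9·11 + 6·2 + 11·3 + 5·8 = 280 ≡ 7.
  S_1 = Σ v_i α_i r_i = 8·6·12 + 9·7·11 + 6·3·2 + 11·2·3 + 5·1·8 = 1411 ≡ 7.
  α_i^2 mod 13 = [10, 10, 9, 4, 1].
  S_2 = Σ v_i α_i^2 r_i = 8·10·12 + 9·10·11 + 6·9·2 + 11·4·3 + 5·1·8 = 2230 ≡ 7.
  S = (7, 7, 7) ≠ 0, so r is not a codeword (an error is present).
Step 3: locate the error. For a single error e at position i, S_ℓ = v_i·e·α_i^ℓ, so α_err = S_1/S_0.
  S_0^{−1} = 7^{−1} = 2 (mod 13), so α_err = 7·2 = 14 ≡ 1 = α_5. Error position i = 5.
  Consistency check: S_2/S_1 = 7·2 = 14 ≡ 1 = α_err ✓ (single-error assumption holds).
Step 4: error magnitude e = S_0/v_5 = S_0·∏_{j≠5}(α_5 − α_j) = 7·8 = 56 ≡ 4 (mod 13).
Step 5: correct position 5: c_5 = r_5 − e = 8 − 4 ≡ 4 (mod 13). Hence c = [12, 11, 2, 3, 4].
  Check: interpolating c through the α_i gives m(x) = 5 + 12·x (degree < 2) with m(α_i) = c_i for every i, so c is indeed a codeword.


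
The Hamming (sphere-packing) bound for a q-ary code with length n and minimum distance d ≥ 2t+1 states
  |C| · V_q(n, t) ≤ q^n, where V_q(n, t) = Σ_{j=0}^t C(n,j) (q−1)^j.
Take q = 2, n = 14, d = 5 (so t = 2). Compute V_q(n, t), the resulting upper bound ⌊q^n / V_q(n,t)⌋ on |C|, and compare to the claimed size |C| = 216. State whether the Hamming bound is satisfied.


V_q(n, t) = 106, q^n = 16384, Hamming bound = 154, |C| = 216 > bound (violated).

Step 1: Compute V_q(n, t) = Σ_{j=0}^2 C(n, j) (q−1)^j.
  j = 0: C(14,0)·(1)^0 = 1·1 = 1.
  j = 1: C(14,1)·(1)^1 = 14·1 = 14.
  j = 2: C(14,2)·(1)^2 = 91·1 = 91.
  V_q(n, t) = 1 + 14 + 91 = 106.
Step 2: q^n = 2^14 = 16384.
Step 3: Hamming bound ⌊q^n / V_q(n,t)⌋ = ⌊16384/106⌋ = 154.
Step 4: Compare |C| = 216 to 154: violated.
The claimed |C| lies above the Hamming bound, so no 2-ary code of length 14 with d ≥ 5 can have 216 codewords.


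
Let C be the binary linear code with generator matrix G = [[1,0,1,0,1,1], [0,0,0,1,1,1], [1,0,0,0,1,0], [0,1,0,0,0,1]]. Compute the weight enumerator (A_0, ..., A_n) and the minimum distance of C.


Weight distribution: A_0 = 1, A_2 = 4, A_3 = 6, A_4 = 3, A_5 = 2. Minimum distance d = 2.

Enumerate all 2^4 = 16 messages m ∈ F_2^4.
For each, compute codeword c = mG in F_2^6, then tally its weight.
  m = 0000 → c = 000000, weight = 0.
  m = 1000 → c = 101011, weight = 4.
  m = 0100 → c = 000111, weight = 3.
  m = 1100 → c = 101100, weight = 3.
  m = 0010 → c = 100010, weight = 2.
  m = 1010 → c = 001001, weight = 2.
  m = 0110 → c = 100101, weight = 3.
  m = 1110 → c = 001110, weight = 3.
  m = 0001 → c = 010001, weight = 2.
  m = 1001 → c = 111010, weight = 4.
  m = 0101 → c = 010110, weight = 3.
  m = 1101 → c = 111101, weight = 5.
  m = 0011 → c = 110011, weight = 4.
  m = 1011 → c = 011000, weight = 2.
  m = 0111 → c = 110100, weight = 3.
  m = 1111 → c = 011111, weight = 5.
Tally weights:
  weight 0: 1 codewords.
  weight 2: 4 codewords.
  weight 3: 6 codewords.
  weight 4: 3 codewords.
  weight 5: 2 codewords.
Minimum distance d = smallest w > 0 with A_w > 0 = 2.
Sanity: Σ A_w = 16 = 2^4 = 16 ✓.


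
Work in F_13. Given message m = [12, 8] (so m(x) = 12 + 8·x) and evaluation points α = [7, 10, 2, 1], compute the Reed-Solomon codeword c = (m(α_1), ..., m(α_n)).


c = [3, 1, 2, 7]

Message polynomial: m(x) = 12 + 8·x (mod 13).
For each evaluation point α_i, compute m(α_i) mod 13:
  α_1 = 7: Horner steps 8 → 3, so m(7) = 3.
  α_2 = 10: Horner steps 8 → 1, so m(10) = 1.
  α_3 = 2: Horner steps 8 → 2, so m(2) = 2.
  α_4 = 1: Horner steps 8 → 7, so m(1) = 7.
Codeword c = [3, 1, 2, 7] ∈ F_13^4.


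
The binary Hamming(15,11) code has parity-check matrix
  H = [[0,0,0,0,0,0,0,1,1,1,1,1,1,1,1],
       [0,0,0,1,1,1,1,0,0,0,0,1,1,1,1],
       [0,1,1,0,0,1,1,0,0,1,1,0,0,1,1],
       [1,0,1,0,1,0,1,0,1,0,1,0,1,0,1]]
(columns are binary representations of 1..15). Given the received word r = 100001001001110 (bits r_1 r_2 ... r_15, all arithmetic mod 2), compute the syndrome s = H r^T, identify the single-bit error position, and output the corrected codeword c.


s = (0, 0, 0, 1)^T, error position = 1, corrected codeword c = 000001001001110

Compute s = H r^T mod 2 one row at a time:
  s_1 = 0 + 1 + 0 + 0 + 1 + 1 + 1 + 0 = 4 ≡ 0 (mod 2).
  s_2 = 0 + 0 + 1 + 0 + 1 + 1 + 1 + 0 = 4 ≡ 0 (mod 2).
  s_3 = 0 + 0 + 1 + 0 + 0 + 0 + 1 + 0 = 2 ≡ 0 (mod 2).
  s_4 = 1 + 0 + 0 + 0 + 1 + 0 + 1 + 0 = 3 ≡ 1 (mod 2).
s = (0, 0, 0, 1)^T — this equals column 1 of H (binary 0001), so error is at position 1.
Correct: flip bit 1 of r = 100001001001110 to get c = 000001001001110.


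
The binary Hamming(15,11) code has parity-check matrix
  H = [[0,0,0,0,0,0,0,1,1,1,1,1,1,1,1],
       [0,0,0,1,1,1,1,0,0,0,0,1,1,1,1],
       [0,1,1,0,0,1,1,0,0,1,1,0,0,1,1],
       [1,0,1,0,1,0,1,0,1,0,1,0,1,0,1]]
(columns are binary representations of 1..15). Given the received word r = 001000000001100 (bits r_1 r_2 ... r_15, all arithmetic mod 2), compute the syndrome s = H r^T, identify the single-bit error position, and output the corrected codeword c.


s = (0, 0, 1, 0)^T, error position = 2, corrected codeword c = 011000000001100

Compute s = H r^T mod 2 one row at a time:
  s_1 = 0 + 0 + 0 + 0 + 1 + 1 + 0 + 0 = 2 ≡ 0 (mod 2).
  s_2 = 0 + 0 + 0 + 0 + 1 + 1 + 0 + 0 = 2 ≡ 0 (mod 2).
  s_3 = 0 + 1 + 0 + 0 + 0 + 0 + 0 + 0 = 1 ≡ 1 (mod 2).
  s_4 = 0 + 1 + 0 + 0 + 0 + 0 + 1 + 0 = 2 ≡ 0 (mod 2).
s = (0, 0, 1, 0)^T — this equals column 2 of H (binary 0010), so error is at position 2.
Correct: flip bit 2 of r = 001000000001100 to get c = 011000000001100.


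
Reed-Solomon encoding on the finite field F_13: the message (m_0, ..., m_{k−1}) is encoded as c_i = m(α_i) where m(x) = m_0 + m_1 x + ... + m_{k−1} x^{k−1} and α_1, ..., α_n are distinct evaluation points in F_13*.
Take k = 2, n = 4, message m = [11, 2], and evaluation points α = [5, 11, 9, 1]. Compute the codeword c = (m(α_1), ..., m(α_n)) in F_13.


c = [8, 7, 3, 0]

Message polynomial: m(x) = 11 + 2·x (mod 13).
For each evaluation point α_i, compute m(α_i) mod 13:
  α_1 = 5: Horner steps 2 → 8, so m(5) = 8.
  α_2 = 11: Horner steps 2 → 7, so m(11) = 7.
  α_3 = 9: Horner steps 2 → 3, so m(9) = 3.
  α_4 = 1: Horner steps 2 → 0, so m(1) = 0.
Codeword c = [8, 7, 3, 0] ∈ F_13^4.


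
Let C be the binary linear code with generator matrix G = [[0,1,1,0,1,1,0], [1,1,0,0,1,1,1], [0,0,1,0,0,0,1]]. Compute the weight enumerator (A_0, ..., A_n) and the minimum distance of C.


Weight distribution: A_0 = 1, A_1 = 1, A_2 = 1, A_3 = 1, A_4 = 2, A_5 = 2. Minimum distance d = 1.

Enumerate all 2^3 = 8 messages m ∈ F_2^3.
For each, compute codeword c = mG in F_2^7, then tally its weight.
  m = 000 → c = 0000000, weight = 0.
  m = 100 → c = 0110110, weight = 4.
  m = 010 → c = 1100111, weight = 5.
  m = 110 → c = 1010001, weight = 3.
  m = 001 → c = 0010001, weight = 2.
  m = 101 → c = 0100111, weight = 4.
  m = 011 → c = 1110110, weight = 5.
  m = 111 → c = 1000000, weight = 1.
Tally weights:
  weight 0: 1 codewords.
  weight 1: 1 codewords.
  weight 2: 1 codewords.
  weight 3: 1 codewords.
  weight 4: 2 codewords.
  weight 5: 2 codewords.
Minimum distance d = smallest w > 0 with A_w > 0 = 1.
Sanity: Σ A_w = 8 = 2^3 = 8 ✓.


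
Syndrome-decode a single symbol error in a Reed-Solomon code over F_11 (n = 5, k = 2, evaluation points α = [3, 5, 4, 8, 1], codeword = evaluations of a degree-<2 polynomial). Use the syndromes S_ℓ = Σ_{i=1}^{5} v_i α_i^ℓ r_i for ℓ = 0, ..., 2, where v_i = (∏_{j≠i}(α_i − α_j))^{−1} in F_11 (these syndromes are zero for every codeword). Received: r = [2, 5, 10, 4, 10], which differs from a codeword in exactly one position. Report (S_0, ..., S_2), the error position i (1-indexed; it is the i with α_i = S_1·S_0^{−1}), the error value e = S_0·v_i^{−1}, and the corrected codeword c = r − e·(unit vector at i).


S = (1, 4, 5), error at position 3, error magnitude e = 1, c = [2, 5, 9, 4, 10].

Step 1: column multipliers v_i = (∏_{j≠i}(α_i − α_j))^{−1} mod 11.
  i = 1 (α = 3): (3−5)(3−4)(3−8)(3−1) = (−2)·(−1)·(−5)·2 = −20 ≡ 2, so v_1 = 2^{−1} = 6 (mod 11).
  i = 2 (α = 5): (5−3)(5−4)(5−8)(5−1) = 2·1·(−3)·4 = −24 ≡ 9, so v_2 = 9^{−1} = 5 (mod 11).
  i = 3 (α = 4): (4−3)(4−5)(4−8)(4−1) = 1·(−1)·(−4)·3 = 12 ≡ 1, so v_3 = 1^{−1} = 1 (mod 11).
  i = 4 (α = 8): (8−3)(8−5)(8−4)(8−1) = 5·3·4·7 = 420 ≡ 2, so v_4 = 2^{−1} = 6 (mod 11).
  i = 5 (α = 1): (1−3)(1−5)(1−4)(1−8) = (−2)·(−4)·(−3)·(−7) = 168 ≡ 3, so v_5 = 3^{−1} = 4 (mod 11).
  v = [6, 5, 1, 6, 4].
Step 2: syndromes of r = [2, 5, 10, 4, 10] (all sums mod 11).
  S_0 = Σ v_i r_i = 6·2 + 5·5 + 1·10 + 6·4 + 4·10 = 111 ≡ 1.
  S_1 = Σ v_i α_i r_i = 6·3·2 + 5·5·5 + 1·4·10 + 6·8·4 + 4·1·10 = 433 ≡ 4.
  α_i^2 mod 11 = [9, 3, 5, 9, 1].
  S_2 = Σ v_i α_i^2 r_i = 6·9·2 + 5·3·5 + 1·5·10 + 6·9·4 + 4·1·10 = 489 ≡ 5.
  S = (1, 4, 5) ≠ 0, so r is not a codeword (an error is present).
Step 3: locate the error. For a single error e at position i, S_ℓ = v_i·e·α_i^ℓ, so α_err = S_1/S_0.
  S_0^{−1} = 1^{−1} = 1 (mod 11), so α_err = 4·1 = 4 ≡ 4 = α_3. Error position i = 3.
  Consistency check: S_2/S_1 = 5·3 = 15 ≡ 4 = α_err ✓ (single-error assumption holds).
Step 4: error magnitude e = S_0/v_3 = S_0·∏_{j≠3}(α_3 − α_j) = 1·1 = 1 ≡ 1 (mod 11).
Step 5: correct position 3: c_3 = r_3 − e = 10 − 1 ≡ 9 (mod 11). Hence c = [2, 5, 9, 4, 10].
  Check: interpolating c through the α_i gives m(x) = 3 + 7·x (degree < 2) with m(α_i) = c_i for every i, so c is indeed a codeword.


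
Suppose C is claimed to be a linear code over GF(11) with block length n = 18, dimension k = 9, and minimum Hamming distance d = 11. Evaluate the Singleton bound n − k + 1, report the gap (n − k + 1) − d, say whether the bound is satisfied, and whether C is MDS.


Singleton RHS = n − k + 1 = 10, slack = -1, bound violated (no such code; not MDS).

Singleton bound: d ≤ n − k + 1.
Here n = 18, k = 9, so n − k + 1 = 10.
Given d = 11, check d ≤ 10: NO.
Slack = (n − k + 1) − d = -1.
The slack is negative: d = 11 exceeds n − k + 1 = 10 by 1, so the Singleton bound is violated and no linear [18, 9, 11]_11 code can exist. In particular it is not MDS (MDS requires d = n − k + 1 exactly).
Description: the claimed parameters are [18, 9, 11]_11; such a code would be impossible (violates the Singleton bound).


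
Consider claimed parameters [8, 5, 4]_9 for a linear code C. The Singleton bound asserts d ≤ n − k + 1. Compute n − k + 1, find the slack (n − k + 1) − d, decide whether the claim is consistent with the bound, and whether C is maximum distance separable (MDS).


Singleton RHS = n − k + 1 = 4, slack = 0, bound satisfied, MDS.

Singleton bound: d ≤ n − k + 1.
Here n = 8, k = 5, so n − k + 1 = 4.
Given d = 4, check d ≤ 4: YES.
Slack = (n − k + 1) − d = 0.
The code is MDS (slack = 0).
Description: the claimed parameters are [8, 5, 4]_9; such a code would be MDS (meets Singleton bound).


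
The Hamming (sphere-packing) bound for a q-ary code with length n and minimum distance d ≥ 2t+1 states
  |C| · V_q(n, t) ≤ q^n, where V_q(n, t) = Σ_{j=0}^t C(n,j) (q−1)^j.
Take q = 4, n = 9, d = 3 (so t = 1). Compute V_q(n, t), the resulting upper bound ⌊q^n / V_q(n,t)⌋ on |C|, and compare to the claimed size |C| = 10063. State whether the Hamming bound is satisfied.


V_q(n, t) = 28, q^n = 262144, Hamming bound = 9362, |C| = 10063 > bound (violated).

Step 1: Compute V_q(n, t) = Σ_{j=0}^1 C(n, j) (q−1)^j.
  j = 0: C(9,0)·(3)^0 = 1·1 = 1.
  j = 1: C(9,1)·(3)^1 = 9·3 = 27.
  V_q(n, t) = 1 + 27 = 28.
Step 2: q^n = 4^9 = 262144.
Step 3: Hamming bound ⌊q^n / V_q(n,t)⌋ = ⌊262144/28⌋ = 9362.
Step 4: Compare |C| = 10063 to 9362: violated.
The claimed |C| lies above the Hamming bound, so no 4-ary code of length 9 with d ≥ 3 can have 10063 codewords.


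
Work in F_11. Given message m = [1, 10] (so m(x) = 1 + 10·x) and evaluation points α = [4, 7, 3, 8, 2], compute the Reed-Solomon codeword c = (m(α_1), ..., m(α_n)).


c = [8, 5, 9, 4, 10]

Message polynomial: m(x) = 1 + 10·x (mod 11).
For each evaluation point α_i, compute m(α_i) mod 11:
  α_1 = 4: Horner steps 10 → 8, so m(4) = 8.
  α_2 = 7: Horner steps 10 → 5, so m(7) = 5.
  α_3 = 3: Horner steps 10 → 9, so m(3) = 9.
  α_4 = 8: Horner steps 10 → 4, so m(8) = 4.
  α_5 = 2: Horner steps 10 → 10, so m(2) = 10.
Codeword c = [8, 5, 9, 4, 10] ∈ F_11^5.


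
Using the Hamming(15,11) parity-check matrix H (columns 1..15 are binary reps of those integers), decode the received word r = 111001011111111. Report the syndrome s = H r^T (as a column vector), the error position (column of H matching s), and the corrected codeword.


s = (0, 1, 1, 0)^T, error position = 6, corrected codeword c = 111000011111111

Compute s = H r^T mod 2 one row at a time:
  s_1 = 1 + 1 + 1 + 1 + 1 + 1 + 1 + 1 = 8 ≡ 0 (mod 2).
  s_2 = 0 + 0 + 1 + 0 + 1 + 1 + 1 + 1 = 5 ≡ 1 (mod 2).
  s_3 = 1 + 1 + 1 + 0 + 1 + 1 + 1 + 1 = 7 ≡ 1 (mod 2).
  s_4 = 1 + 1 + 0 + 0 + 1 + 1 + 1 + 1 = 6 ≡ 0 (mod 2).
s = (0, 1, 1, 0)^T — this equals column 6 of H (binary 0110), so error is at position 6.
Correct: flip bit 6 of r = 111001011111111 to get c = 111000011111111.


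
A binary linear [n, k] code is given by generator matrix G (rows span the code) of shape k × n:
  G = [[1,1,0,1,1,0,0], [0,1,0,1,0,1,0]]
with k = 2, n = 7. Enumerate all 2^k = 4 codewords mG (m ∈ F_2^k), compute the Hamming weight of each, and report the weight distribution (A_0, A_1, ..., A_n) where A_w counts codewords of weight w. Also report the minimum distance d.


Weight distribution: A_0 = 1, A_3 = 2, A_4 = 1. Minimum distance d = 3.

Enumerate all 2^2 = 4 messages m ∈ F_2^2.
For each, compute codeword c = mG in F_2^7, then tally its weight.
  m = 00 → c = 0000000, weight = 0.
  m = 10 → c = 1101100, weight = 4.
  m = 01 → c = 0101010, weight = 3.
  m = 11 → c = 1000110, weight = 3.
Tally weights:
  weight 0: 1 codewords.
  weight 3: 2 codewords.
  weight 4: 1 codewords.
Minimum distance d = smallest w > 0 with A_w > 0 = 3.
Sanity: Σ A_w = 4 = 2^2 = 4 ✓.


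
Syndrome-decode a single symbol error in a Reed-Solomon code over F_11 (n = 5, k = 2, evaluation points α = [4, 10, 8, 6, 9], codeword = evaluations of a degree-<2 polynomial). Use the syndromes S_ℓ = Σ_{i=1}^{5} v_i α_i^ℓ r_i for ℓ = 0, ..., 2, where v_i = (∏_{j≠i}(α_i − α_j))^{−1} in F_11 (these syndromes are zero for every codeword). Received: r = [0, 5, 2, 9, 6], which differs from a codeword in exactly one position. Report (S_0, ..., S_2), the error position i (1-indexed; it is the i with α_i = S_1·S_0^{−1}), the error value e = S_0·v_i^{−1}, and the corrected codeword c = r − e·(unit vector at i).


S = (10, 3, 2), error at position 3, error magnitude e = 6, c = [0, 5, 7, 9, 6].

Step 1: column multipliers v_i = (∏_{j≠i}(α_i − α_j))^{−1} mod 11.
  i = 1 (α = 4): (4−10)(4−8)(4−6)(4−9) = (−6)·(−4)·(−2)·(−5) = 240 ≡ 9, so v_1 = 9^{−1} = 5 (mod 11).
  i = 2 (α = 10): (10−4)(10−8)(10−6)(10−9) = 6·2·4·1 = 48 ≡ 4, so v_2 = 4^{−1} = 3 (mod 11).
  i = 3 (α = 8): (8−4)(8−10)(8−6)(8−9) = 4·(−2)·2·(−1) = 16 ≡ 5, so v_3 = 5^{−1} = 9 (mod 11).
  i = 4 (α = 6): (6−4)(6−10)(6−8)(6−9) = 2·(−4)·(−2)·(−3) = −48 ≡ 7, so v_4 = 7^{−1} = 8 (mod 11).
  i = 5 (α = 9): (9−4)(9−10)(9−8)(9−6) = 5·(−1)·1·3 = −15 ≡ 7, so v_5 = 7^{−1} = 8 (mod 11).
  v = [5, 3, 9, 8, 8].
Step 2: syndromes of r = [0, 5, 2, 9, 6] (all sums mod 11).
  S_0 = Σ v_i r_i = 5·0 + 3·5 + 9·2 + 8·9 + 8·6 = 153 ≡ 10.
  S_1 = Σ v_i α_i r_i = 5·4·0 + 3·10·5 + 9·8·2 + 8·6·9 + 8·9·6 = 1158 ≡ 3.
  α_i^2 mod 11 = [5, 1, 9, 3, 4].
  S_2 = Σ v_i α_i^2 r_i = 5·5·0 + 3·1·5 + 9·9·2 + 8·3·9 + 8·4·6 = 585 ≡ 2.
  S = (10, 3, 2) ≠ 0, so r is not a codeword (an error is present).
Step 3: locate the error. For a single error e at position i, S_ℓ = v_i·e·α_i^ℓ, so α_err = S_1/S_0.
  S_0^{−1} = 10^{−1} = 10 (mod 11), so α_err = 3·10 = 30 ≡ 8 = α_3. Error position i = 3.
  Consistency check: S_2/S_1 = 2·4 = 8 ≡ 8 = α_err ✓ (single-error assumption holds).
Step 4: error magnitude e = S_0/v_3 = S_0·∏_{j≠3}(α_3 − α_j) = 10·5 = 50 ≡ 6 (mod 11).
Step 5: correct position 3: c_3 = r_3 − e = 2 − 6 ≡ 7 (mod 11). Hence c = [0, 5, 7, 9, 6].
  Check: interpolating c through the α_i gives m(x) = 4 + 10·x (degree < 2) with m(α_i) = c_i for every i, so c is indeed a codeword.


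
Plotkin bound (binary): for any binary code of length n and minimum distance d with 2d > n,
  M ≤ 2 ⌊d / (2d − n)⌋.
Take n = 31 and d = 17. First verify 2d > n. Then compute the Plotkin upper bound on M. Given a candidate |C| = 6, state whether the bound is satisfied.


Plotkin bound M ≤ 10; given |C| = 6 ≤ bound (satisfied).

Check applicability: 2d = 34, n = 31.
2d − n = 3 > 0, so Plotkin applies.
Compute d/(2d−n) = 17/3 ≈ 5.6667.
⌊d/(2d−n)⌋ = 5.
Plotkin bound: M ≤ 2·5 = 10.
Given |C| = 6, check: satisfied.
This |C| is below the Plotkin bound.


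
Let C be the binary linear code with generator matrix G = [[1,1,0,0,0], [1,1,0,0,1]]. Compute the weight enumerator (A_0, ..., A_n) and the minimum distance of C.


Weight distribution: A_0 = 1, A_1 = 1, A_2 = 1, A_3 = 1. Minimum distance d = 1.

Enumerate all 2^2 = 4 messages m ∈ F_2^2.
For each, compute codeword c = mG in F_2^5, then tally its weight.
  m = 00 → c = 00000, weight = 0.
  m = 10 → c = 11000, weight = 2.
  m = 01 → c = 11001, weight = 3.
  m = 11 → c = 00001, weight = 1.
Tally weights:
  weight 0: 1 codewords.
  weight 1: 1 codewords.
  weight 2: 1 codewords.
  weight 3: 1 codewords.
Minimum distance d = smallest w > 0 with A_w > 0 = 1.
Sanity: Σ A_w = 4 = 2^2 = 4 ✓.
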